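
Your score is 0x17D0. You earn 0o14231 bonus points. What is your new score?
Convert 0x17D0 (hexadecimal) → 1×4096 + 7×256 + 13×16 = 6096 (decimal)
Convert 0o14231 (octal) → 1×4096 + 4×512 + 2×64 + 3×8 + 1 = 6297 (decimal)
Compute 6096 + 6297 = 12393
12393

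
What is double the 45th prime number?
The 45th prime number = 197
Compute 197 × 2 = 394
394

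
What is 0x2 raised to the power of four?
Convert 0x2 (hexadecimal) → 2 (decimal)
Convert four (English words) → 4 (decimal)
Compute 2 ^ 4 = 16
16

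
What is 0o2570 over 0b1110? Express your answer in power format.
Convert 0o2570 (octal) → 2×512 + 5×64 + 7×8 = 1400 (decimal)
Convert 0b1110 (binary) → 8 + 4 + 2 = 14 (decimal)
Compute 1400 ÷ 14 = 100
Convert 100 (decimal) → 10^2 (power)
10^2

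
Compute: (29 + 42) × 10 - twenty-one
Convert twenty-one (English words) → 21 (decimal)
Expression in decimal: (29 + 42) × 10 - 21
Parentheses first: 29 + 42 = 71
Multiply: 71 × 10 = 710
Subtract: 710 - 21 = 689
689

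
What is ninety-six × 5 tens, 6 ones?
Convert ninety-six (English words) → 96 (decimal)
Convert 5 tens, 6 ones (place-value notation) → 5×10 + 6 = 56 (decimal)
Compute 96 × 56 = 5376
5376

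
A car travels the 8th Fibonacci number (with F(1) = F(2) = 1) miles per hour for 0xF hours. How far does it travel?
Convert the 8th Fibonacci number (with F(1) = F(2) = 1) (Fibonacci index) → 1, 1, 2, 3, 5, 8, 13, 21 → 21 (decimal)
Convert 0xF (hexadecimal) → 15 (decimal)
Compute 21 × 15 = 315
315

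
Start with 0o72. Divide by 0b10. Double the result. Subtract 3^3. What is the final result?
Convert 0o72 (octal) → 7×8 + 2 = 58 (decimal)
Start: 58
Convert 0b10 (binary) → 2 (decimal)
58 ÷ 2 = 29
29 × 2 = 58
Convert 3^3 (power) → 27 (decimal)
58 - 27 = 31
31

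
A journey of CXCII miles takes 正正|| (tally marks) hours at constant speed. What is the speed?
Convert CXCII (Roman numeral) → 100 + 90 + 1 + 1 = 192 (decimal)
Convert 正正|| (tally marks) → 5 + 5 + 2 = 12 (decimal)
Compute 192 ÷ 12 = 16
16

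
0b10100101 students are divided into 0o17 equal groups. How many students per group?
Convert 0b10100101 (binary) → 128 + 32 + 4 + 1 = 165 (decimal)
Convert 0o17 (octal) → 1×8 + 7 = 15 (decimal)
Compute 165 ÷ 15 = 11
11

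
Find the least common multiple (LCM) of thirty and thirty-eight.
Convert thirty (English words) → 30 (decimal)
Convert thirty-eight (English words) → 38 (decimal)
Compute lcm(30, 38) = 570
570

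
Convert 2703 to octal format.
Convert 2703 (decimal) → 2703 = 5×512 + 2×64 + 1×8 + 7 → 0o5217 (octal)
0o5217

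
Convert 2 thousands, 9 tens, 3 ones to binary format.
Convert 2 thousands, 9 tens, 3 ones (place-value notation) → 2×1000 + 9×10 + 3 = 2093 (decimal)
Convert 2093 (decimal) → 2093 = 2048 + 32 + 8 + 4 + 1 → 0b100000101101 (binary)
0b100000101101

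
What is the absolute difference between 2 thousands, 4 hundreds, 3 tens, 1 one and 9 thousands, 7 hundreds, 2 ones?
Convert 2 thousands, 4 hundreds, 3 tens, 1 one (place-value notation) → 2×1000 + 4×100 + 3×10 + 1 = 2431 (decimal)
Convert 9 thousands, 7 hundreds, 2 ones (place-value notation) → 9×1000 + 7×100 + 2 = 9702 (decimal)
Compute |2431 - 9702| = 7271
7271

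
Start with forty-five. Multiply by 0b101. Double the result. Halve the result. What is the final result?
Convert forty-five (English words) → 45 (decimal)
Start: 45
Convert 0b101 (binary) → 4 + 1 = 5 (decimal)
45 × 5 = 225
225 × 2 = 450
450 ÷ 2 = 225
225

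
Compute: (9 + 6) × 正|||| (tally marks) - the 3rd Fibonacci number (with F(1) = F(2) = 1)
Convert 正|||| (tally marks) → 5 + 4 = 9 (decimal)
Convert the 3rd Fibonacci number (with F(1) = F(2) = 1) (Fibonacci index) → 1, 1, 2 → 2 (decimal)
Expression in decimal: (9 + 6) × 9 - 2
Parentheses first: 9 + 6 = 15
Multiply: 15 × 9 = 135
Subtract: 135 - 2 = 133
133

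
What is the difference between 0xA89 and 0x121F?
Convert 0xA89 (hexadecimal) → 10×256 + 8×16 + 9 = 2697 (decimal)
Convert 0x121F (hexadecimal) → 1×4096 + 2×256 + 1×16 + 15 = 4639 (decimal)
Difference: |2697 - 4639| = 1942
1942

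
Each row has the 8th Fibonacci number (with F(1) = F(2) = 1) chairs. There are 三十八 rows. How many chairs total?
Convert the 8th Fibonacci number (with F(1) = F(2) = 1) (Fibonacci index) → 1, 1, 2, 3, 5, 8, 13, 21 → 21 (decimal)
Convert 三十八 (Chinese numeral) → 3×10 + 8 = 38 (decimal)
Compute 21 × 38 = 798
798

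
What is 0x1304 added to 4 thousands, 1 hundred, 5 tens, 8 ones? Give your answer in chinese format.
Convert 0x1304 (hexadecimal) → 1×4096 + 3×256 + 4 = 4868 (decimal)
Convert 4 thousands, 1 hundred, 5 tens, 8 ones (place-value notation) → 4×1000 + 1×100 + 5×10 + 8 = 4158 (decimal)
Compute 4868 + 4158 = 9026
Convert 9026 (decimal) → 9026 = 9×1000 + 2×10 + 6 → 九千零二十六 (Chinese numeral)
九千零二十六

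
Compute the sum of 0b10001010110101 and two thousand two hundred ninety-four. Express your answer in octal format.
Convert 0b10001010110101 (binary) → 8192 + 512 + 128 + 32 + 16 + 4 + 1 = 8885 (decimal)
Convert two thousand two hundred ninety-four (English words) → 2×1000 + 2×100 + 94 = 2294 (decimal)
Compute 8885 + 2294 = 11179
Convert 11179 (decimal) → 11179 = 2×4096 + 5×512 + 6×64 + 5×8 + 3 → 0o25653 (octal)
0o25653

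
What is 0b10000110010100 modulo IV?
Convert 0b10000110010100 (binary) → 8192 + 256 + 128 + 16 + 4 = 8596 (decimal)
Convert IV (Roman numeral) → 4 (decimal)
Compute 8596 mod 4 = 0
0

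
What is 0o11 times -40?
Convert 0o11 (octal) → 1×8 + 1 = 9 (decimal)
Compute 9 × -40 = -360
-360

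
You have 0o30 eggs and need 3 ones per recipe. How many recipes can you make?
Convert 0o30 (octal) → 3×8 = 24 (decimal)
Convert 3 ones (place-value notation) → 3 (decimal)
Compute 24 ÷ 3 = 8
8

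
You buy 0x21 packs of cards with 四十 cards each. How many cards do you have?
Convert 四十 (Chinese numeral) → 4×10 = 40 (decimal)
Convert 0x21 (hexadecimal) → 2×16 + 1 = 33 (decimal)
Compute 40 × 33 = 1320
1320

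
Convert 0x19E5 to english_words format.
Convert 0x19E5 (hexadecimal) → 1×4096 + 9×256 + 14×16 + 5 = 6629 (decimal)
Convert 6629 (decimal) → 6629 = 6×1000 + 6×100 + 29 → six thousand six hundred twenty-nine (English words)
six thousand six hundred twenty-nine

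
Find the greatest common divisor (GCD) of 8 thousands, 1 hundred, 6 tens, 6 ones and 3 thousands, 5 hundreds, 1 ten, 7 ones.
Convert 8 thousands, 1 hundred, 6 tens, 6 ones (place-value notation) → 8×1000 + 1×100 + 6×10 + 6 = 8166 (decimal)
Convert 3 thousands, 5 hundreds, 1 ten, 7 ones (place-value notation) → 3×1000 + 5×100 + 1×10 + 7 = 3517 (decimal)
Compute gcd(8166, 3517) = 1
1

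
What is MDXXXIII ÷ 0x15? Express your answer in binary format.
Convert MDXXXIII (Roman numeral) → 1000 + 500 + 10 + 10 + 10 + 1 + 1 + 1 = 1533 (decimal)
Convert 0x15 (hexadecimal) → 1×16 + 5 = 21 (decimal)
Compute 1533 ÷ 21 = 73
Convert 73 (decimal) → 73 = 64 + 8 + 1 → 0b1001001 (binary)
0b1001001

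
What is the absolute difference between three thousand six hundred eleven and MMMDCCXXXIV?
Convert three thousand six hundred eleven (English words) → 3×1000 + 6×100 + 11 = 3611 (decimal)
Convert MMMDCCXXXIV (Roman numeral) → 1000 + 1000 + 1000 + 500 + 100 + 100 + 10 + 10 + 10 + 4 = 3734 (decimal)
Compute |3611 - 3734| = 123
123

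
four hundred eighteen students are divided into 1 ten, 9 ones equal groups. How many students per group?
Convert four hundred eighteen (English words) → 4×100 + 18 = 418 (decimal)
Convert 1 ten, 9 ones (place-value notation) → 1×10 + 9 = 19 (decimal)
Compute 418 ÷ 19 = 22
22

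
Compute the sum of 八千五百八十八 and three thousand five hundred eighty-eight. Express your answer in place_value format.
Convert 八千五百八十八 (Chinese numeral) → 8×1000 + 5×100 + 8×10 + 8 = 8588 (decimal)
Convert three thousand five hundred eighty-eight (English words) → 3×1000 + 5×100 + 88 = 3588 (decimal)
Compute 8588 + 3588 = 12176
Convert 12176 (decimal) → 12176 = 12×1000 + 1×100 + 7×10 + 6 → 12 thousands, 1 hundred, 7 tens, 6 ones (place-value notation)
12 thousands, 1 hundred, 7 tens, 6 ones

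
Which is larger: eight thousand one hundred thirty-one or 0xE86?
Convert eight thousand one hundred thirty-one (English words) → 8×1000 + 1×100 + 31 = 8131 (decimal)
Convert 0xE86 (hexadecimal) → 14×256 + 8×16 + 6 = 3718 (decimal)
Compare 8131 vs 3718: larger = 8131
8131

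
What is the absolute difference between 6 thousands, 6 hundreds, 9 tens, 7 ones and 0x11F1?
Convert 6 thousands, 6 hundreds, 9 tens, 7 ones (place-value notation) → 6×1000 + 6×100 + 9×10 + 7 = 6697 (decimal)
Convert 0x11F1 (hexadecimal) → 1×4096 + 1×256 + 15×16 + 1 = 4593 (decimal)
Compute |6697 - 4593| = 2104
2104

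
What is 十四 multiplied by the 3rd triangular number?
Convert 十四 (Chinese numeral) → 1×10 + 4 = 14 (decimal)
Convert the 3rd triangular number (triangular index) → 3×4/2 = 6 (decimal)
Compute 14 × 6 = 84
84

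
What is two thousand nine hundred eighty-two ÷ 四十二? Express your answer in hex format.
Convert two thousand nine hundred eighty-two (English words) → 2×1000 + 9×100 + 82 = 2982 (decimal)
Convert 四十二 (Chinese numeral) → 4×10 + 2 = 42 (decimal)
Compute 2982 ÷ 42 = 71
Convert 71 (decimal) → 71 = 4×16 + 7 → 0x47 (hexadecimal)
0x47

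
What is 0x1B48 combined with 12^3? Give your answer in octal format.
Convert 0x1B48 (hexadecimal) → 1×4096 + 11×256 + 4×16 + 8 = 6984 (decimal)
Convert 12^3 (power) → 1728 (decimal)
Compute 6984 + 1728 = 8712
Convert 8712 (decimal) → 8712 = 2×4096 + 1×512 + 1×8 → 0o21010 (octal)
0o21010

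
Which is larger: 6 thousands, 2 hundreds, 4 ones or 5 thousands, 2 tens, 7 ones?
Convert 6 thousands, 2 hundreds, 4 ones (place-value notation) → 6×1000 + 2×100 + 4 = 6204 (decimal)
Convert 5 thousands, 2 tens, 7 ones (place-value notation) → 5×1000 + 2×10 + 7 = 5027 (decimal)
Compare 6204 vs 5027: larger = 6204
6204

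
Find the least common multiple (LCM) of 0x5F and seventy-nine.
Convert 0x5F (hexadecimal) → 5×16 + 15 = 95 (decimal)
Convert seventy-nine (English words) → 79 (decimal)
Compute lcm(95, 79) = 7505
7505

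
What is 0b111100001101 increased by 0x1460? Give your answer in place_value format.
Convert 0b111100001101 (binary) → 2048 + 1024 + 512 + 256 + 8 + 4 + 1 = 3853 (decimal)
Convert 0x1460 (hexadecimal) → 1×4096 + 4×256 + 6×16 = 5216 (decimal)
Compute 3853 + 5216 = 9069
Convert 9069 (decimal) → 9069 = 9×1000 + 6×10 + 9 → 9 thousands, 6 tens, 9 ones (place-value notation)
9 thousands, 6 tens, 9 ones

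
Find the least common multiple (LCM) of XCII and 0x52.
Convert XCII (Roman numeral) → 90 + 1 + 1 = 92 (decimal)
Convert 0x52 (hexadecimal) → 5×16 + 2 = 82 (decimal)
Compute lcm(92, 82) = 3772
3772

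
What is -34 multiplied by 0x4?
Convert 0x4 (hexadecimal) → 4 (decimal)
Compute -34 × 4 = -136
-136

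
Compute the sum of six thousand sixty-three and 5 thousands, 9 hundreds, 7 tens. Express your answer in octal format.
Convert six thousand sixty-three (English words) → 6×1000 + 63 = 6063 (decimal)
Convert 5 thousands, 9 hundreds, 7 tens (place-value notation) → 5×1000 + 9×100 + 7×10 = 5970 (decimal)
Compute 6063 + 5970 = 12033
Convert 12033 (decimal) → 12033 = 2×4096 + 7×512 + 4×64 + 1 → 0o27401 (octal)
0o27401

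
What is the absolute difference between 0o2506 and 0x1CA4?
Convert 0o2506 (octal) → 2×512 + 5×64 + 6 = 1350 (decimal)
Convert 0x1CA4 (hexadecimal) → 1×4096 + 12×256 + 10×16 + 4 = 7332 (decimal)
Compute |1350 - 7332| = 5982
5982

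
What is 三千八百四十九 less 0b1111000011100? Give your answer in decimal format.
Convert 三千八百四十九 (Chinese numeral) → 3×1000 + 8×100 + 4×10 + 9 = 3849 (decimal)
Convert 0b1111000011100 (binary) → 4096 + 2048 + 1024 + 512 + 16 + 8 + 4 = 7708 (decimal)
Compute 3849 - 7708 = -3859
-3859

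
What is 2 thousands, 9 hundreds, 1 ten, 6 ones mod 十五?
Convert 2 thousands, 9 hundreds, 1 ten, 6 ones (place-value notation) → 2×1000 + 9×100 + 1×10 + 6 = 2916 (decimal)
Convert 十五 (Chinese numeral) → 1×10 + 5 = 15 (decimal)
Compute 2916 mod 15 = 6
6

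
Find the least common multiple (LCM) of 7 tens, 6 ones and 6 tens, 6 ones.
Convert 7 tens, 6 ones (place-value notation) → 7×10 + 6 = 76 (decimal)
Convert 6 tens, 6 ones (place-value notation) → 6×10 + 6 = 66 (decimal)
Compute lcm(76, 66) = 2508
2508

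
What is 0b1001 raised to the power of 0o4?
Convert 0b1001 (binary) → 8 + 1 = 9 (decimal)
Convert 0o4 (octal) → 4 (decimal)
Compute 9 ^ 4 = 6561
6561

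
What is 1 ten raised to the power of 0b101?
Convert 1 ten (place-value notation) → 1×10 = 10 (decimal)
Convert 0b101 (binary) → 4 + 1 = 5 (decimal)
Compute 10 ^ 5 = 100000
100000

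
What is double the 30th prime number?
The 30th prime number = 113
Compute 113 × 2 = 226
226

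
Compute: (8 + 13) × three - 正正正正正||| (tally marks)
Convert three (English words) → 3 (decimal)
Convert 正正正正正||| (tally marks) → 5 + 5 + 5 + 5 + 5 + 3 = 28 (decimal)
Expression in decimal: (8 + 13) × 3 - 28
Parentheses first: 8 + 13 = 21
Multiply: 21 × 3 = 63
Subtract: 63 - 28 = 35
35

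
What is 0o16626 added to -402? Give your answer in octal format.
Convert 0o16626 (octal) → 1×4096 + 6×512 + 6×64 + 2×8 + 6 = 7574 (decimal)
Compute 7574 + -402 = 7172
Convert 7172 (decimal) → 7172 = 1×4096 + 6×512 + 4 → 0o16004 (octal)
0o16004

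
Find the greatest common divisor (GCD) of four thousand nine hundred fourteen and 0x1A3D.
Convert four thousand nine hundred fourteen (English words) → 4×1000 + 9×100 + 14 = 4914 (decimal)
Convert 0x1A3D (hexadecimal) → 1×4096 + 10×256 + 3×16 + 13 = 6717 (decimal)
Compute gcd(4914, 6717) = 3
3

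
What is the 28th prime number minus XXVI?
The 28th prime number = 107
Convert XXVI (Roman numeral) → 10 + 10 + 5 + 1 = 26 (decimal)
Compute 107 - 26 = 81
81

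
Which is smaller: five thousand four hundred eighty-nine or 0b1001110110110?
Convert five thousand four hundred eighty-nine (English words) → 5×1000 + 4×100 + 89 = 5489 (decimal)
Convert 0b1001110110110 (binary) → 4096 + 512 + 256 + 128 + 32 + 16 + 4 + 2 = 5046 (decimal)
Compare 5489 vs 5046: smaller = 5046
5046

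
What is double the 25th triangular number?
The 25th triangular number = 25×26/2 = 325
Compute 325 × 2 = 650
650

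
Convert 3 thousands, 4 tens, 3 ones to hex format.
Convert 3 thousands, 4 tens, 3 ones (place-value notation) → 3×1000 + 4×10 + 3 = 3043 (decimal)
Convert 3043 (decimal) → 3043 = 11×256 + 14×16 + 3 → 0xBE3 (hexadecimal)
0xBE3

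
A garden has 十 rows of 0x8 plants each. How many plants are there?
Convert 0x8 (hexadecimal) → 8 (decimal)
Convert 十 (Chinese numeral) → 1×10 = 10 (decimal)
Compute 8 × 10 = 80
80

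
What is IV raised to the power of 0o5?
Convert IV (Roman numeral) → 4 (decimal)
Convert 0o5 (octal) → 5 (decimal)
Compute 4 ^ 5 = 1024
1024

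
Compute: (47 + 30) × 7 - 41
Parentheses first: 47 + 30 = 77
Multiply: 77 × 7 = 539
Subtract: 539 - 41 = 498
498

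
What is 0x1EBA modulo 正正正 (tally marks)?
Convert 0x1EBA (hexadecimal) → 1×4096 + 14×256 + 11×16 + 10 = 7866 (decimal)
Convert 正正正 (tally marks) → 5 + 5 + 5 = 15 (decimal)
Compute 7866 mod 15 = 6
6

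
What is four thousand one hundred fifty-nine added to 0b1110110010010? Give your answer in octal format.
Convert four thousand one hundred fifty-nine (English words) → 4×1000 + 1×100 + 59 = 4159 (decimal)
Convert 0b1110110010010 (binary) → 4096 + 2048 + 1024 + 256 + 128 + 16 + 2 = 7570 (decimal)
Compute 4159 + 7570 = 11729
Convert 11729 (decimal) → 11729 = 2×4096 + 6×512 + 7×64 + 2×8 + 1 → 0o26721 (octal)
0o26721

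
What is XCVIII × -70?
Convert XCVIII (Roman numeral) → 90 + 5 + 1 + 1 + 1 = 98 (decimal)
Compute 98 × -70 = -6860
-6860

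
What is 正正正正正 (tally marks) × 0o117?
Convert 正正正正正 (tally marks) → 5 + 5 + 5 + 5 + 5 = 25 (decimal)
Convert 0o117 (octal) → 1×64 + 1×8 + 7 = 79 (decimal)
Compute 25 × 79 = 1975
1975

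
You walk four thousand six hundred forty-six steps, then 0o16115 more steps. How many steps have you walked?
Convert four thousand six hundred forty-six (English words) → 4×1000 + 6×100 + 46 = 4646 (decimal)
Convert 0o16115 (octal) → 1×4096 + 6×512 + 1×64 + 1×8 + 5 = 7245 (decimal)
Compute 4646 + 7245 = 11891
11891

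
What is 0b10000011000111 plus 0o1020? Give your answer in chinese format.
Convert 0b10000011000111 (binary) → 8192 + 128 + 64 + 4 + 2 + 1 = 8391 (decimal)
Convert 0o1020 (octal) → 1×512 + 2×8 = 528 (decimal)
Compute 8391 + 528 = 8919
Convert 8919 (decimal) → 8919 = 8×1000 + 9×100 + 1×10 + 9 → 八千九百一十九 (Chinese numeral)
八千九百一十九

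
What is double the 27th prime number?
The 27th prime number = 103
Compute 103 × 2 = 206
206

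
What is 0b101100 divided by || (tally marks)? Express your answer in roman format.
Convert 0b101100 (binary) → 32 + 8 + 4 = 44 (decimal)
Convert || (tally marks) → 2 (decimal)
Compute 44 ÷ 2 = 22
Convert 22 (decimal) → 22 = 10 + 10 + 1 + 1 → XXII (Roman numeral)
XXII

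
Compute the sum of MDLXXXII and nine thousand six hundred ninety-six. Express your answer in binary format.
Convert MDLXXXII (Roman numeral) → 1000 + 500 + 50 + 10 + 10 + 10 + 1 + 1 = 1582 (decimal)
Convert nine thousand six hundred ninety-six (English words) → 9×1000 + 6×100 + 96 = 9696 (decimal)
Compute 1582 + 9696 = 11278
Convert 11278 (decimal) → 11278 = 8192 + 2048 + 1024 + 8 + 4 + 2 → 0b10110000001110 (binary)
0b10110000001110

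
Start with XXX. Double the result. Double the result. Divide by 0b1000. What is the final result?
Convert XXX (Roman numeral) → 10 + 10 + 10 = 30 (decimal)
Start: 30
30 × 2 = 60
60 × 2 = 120
Convert 0b1000 (binary) → 8 (decimal)
120 ÷ 8 = 15
15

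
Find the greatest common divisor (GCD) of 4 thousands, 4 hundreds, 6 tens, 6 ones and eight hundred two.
Convert 4 thousands, 4 hundreds, 6 tens, 6 ones (place-value notation) → 4×1000 + 4×100 + 6×10 + 6 = 4466 (decimal)
Convert eight hundred two (English words) → 8×100 + 2 = 802 (decimal)
Compute gcd(4466, 802) = 2
2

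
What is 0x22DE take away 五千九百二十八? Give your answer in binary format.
Convert 0x22DE (hexadecimal) → 2×4096 + 2×256 + 13×16 + 14 = 8926 (decimal)
Convert 五千九百二十八 (Chinese numeral) → 5×1000 + 9×100 + 2×10 + 8 = 5928 (decimal)
Compute 8926 - 5928 = 2998
Convert 2998 (decimal) → 2998 = 2048 + 512 + 256 + 128 + 32 + 16 + 4 + 2 → 0b101110110110 (binary)
0b101110110110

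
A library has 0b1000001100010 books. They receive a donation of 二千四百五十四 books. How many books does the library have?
Convert 0b1000001100010 (binary) → 4096 + 64 + 32 + 2 = 4194 (decimal)
Convert 二千四百五十四 (Chinese numeral) → 2×1000 + 4×100 + 5×10 + 4 = 2454 (decimal)
Compute 4194 + 2454 = 6648
6648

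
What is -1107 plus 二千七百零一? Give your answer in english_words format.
Convert 二千七百零一 (Chinese numeral) → 2×1000 + 7×100 + 1 = 2701 (decimal)
Compute -1107 + 2701 = 1594
Convert 1594 (decimal) → 1594 = 1×1000 + 5×100 + 94 → one thousand five hundred ninety-four (English words)
one thousand five hundred ninety-four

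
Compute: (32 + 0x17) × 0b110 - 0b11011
Convert 0x17 (hexadecimal) → 1×16 + 7 = 23 (decimal)
Convert 0b110 (binary) → 4 + 2 = 6 (decimal)
Convert 0b11011 (binary) → 16 + 8 + 2 + 1 = 27 (decimal)
Expression in decimal: (32 + 23) × 6 - 27
Parentheses first: 32 + 23 = 55
Multiply: 55 × 6 = 330
Subtract: 330 - 27 = 303
303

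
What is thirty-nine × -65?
Convert thirty-nine (English words) → 39 (decimal)
Compute 39 × -65 = -2535
-2535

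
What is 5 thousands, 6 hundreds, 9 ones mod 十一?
Convert 5 thousands, 6 hundreds, 9 ones (place-value notation) → 5×1000 + 6×100 + 9 = 5609 (decimal)
Convert 十一 (Chinese numeral) → 1×10 + 1 = 11 (decimal)
Compute 5609 mod 11 = 10
10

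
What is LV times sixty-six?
Convert LV (Roman numeral) → 50 + 5 = 55 (decimal)
Convert sixty-six (English words) → 66 (decimal)
Compute 55 × 66 = 3630
3630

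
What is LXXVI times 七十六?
Convert LXXVI (Roman numeral) → 50 + 10 + 10 + 5 + 1 = 76 (decimal)
Convert 七十六 (Chinese numeral) → 7×10 + 6 = 76 (decimal)
Compute 76 × 76 = 5776
5776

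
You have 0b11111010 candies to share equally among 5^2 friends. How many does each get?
Convert 0b11111010 (binary) → 128 + 64 + 32 + 16 + 8 + 2 = 250 (decimal)
Convert 5^2 (power) → 25 (decimal)
Compute 250 ÷ 25 = 10
10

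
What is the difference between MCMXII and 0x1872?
Convert MCMXII (Roman numeral) → 1000 + 900 + 10 + 1 + 1 = 1912 (decimal)
Convert 0x1872 (hexadecimal) → 1×4096 + 8×256 + 7×16 + 2 = 6258 (decimal)
Difference: |1912 - 6258| = 4346
4346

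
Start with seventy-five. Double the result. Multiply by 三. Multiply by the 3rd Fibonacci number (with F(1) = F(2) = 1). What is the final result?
Convert seventy-five (English words) → 75 (decimal)
Start: 75
75 × 2 = 150
Convert 三 (Chinese numeral) → 3 (decimal)
150 × 3 = 450
Convert the 3rd Fibonacci number (with F(1) = F(2) = 1) (Fibonacci index) → 1, 1, 2 → 2 (decimal)
450 × 2 = 900
900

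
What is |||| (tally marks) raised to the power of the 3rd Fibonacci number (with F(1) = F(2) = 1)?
Convert |||| (tally marks) → 4 (decimal)
Convert the 3rd Fibonacci number (with F(1) = F(2) = 1) (Fibonacci index) → 1, 1, 2 → 2 (decimal)
Compute 4 ^ 2 = 16
16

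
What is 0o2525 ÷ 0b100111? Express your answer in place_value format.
Convert 0o2525 (octal) → 2×512 + 5×64 + 2×8 + 5 = 1365 (decimal)
Convert 0b100111 (binary) → 32 + 4 + 2 + 1 = 39 (decimal)
Compute 1365 ÷ 39 = 35
Convert 35 (decimal) → 35 = 3×10 + 5 → 3 tens, 5 ones (place-value notation)
3 tens, 5 ones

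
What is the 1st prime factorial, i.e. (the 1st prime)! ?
Convert the 1st prime (prime index) → 2 (decimal)
Compute 2! = 2
2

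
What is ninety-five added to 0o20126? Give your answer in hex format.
Convert ninety-five (English words) → 95 (decimal)
Convert 0o20126 (octal) → 2×4096 + 1×64 + 2×8 + 6 = 8278 (decimal)
Compute 95 + 8278 = 8373
Convert 8373 (decimal) → 8373 = 2×4096 + 11×16 + 5 → 0x20B5 (hexadecimal)
0x20B5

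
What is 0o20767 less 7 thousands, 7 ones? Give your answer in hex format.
Convert 0o20767 (octal) → 2×4096 + 7×64 + 6×8 + 7 = 8695 (decimal)
Convert 7 thousands, 7 ones (place-value notation) → 7×1000 + 7 = 7007 (decimal)
Compute 8695 - 7007 = 1688
Convert 1688 (decimal) → 1688 = 6×256 + 9×16 + 8 → 0x698 (hexadecimal)
0x698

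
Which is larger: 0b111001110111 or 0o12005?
Convert 0b111001110111 (binary) → 2048 + 1024 + 512 + 64 + 32 + 16 + 4 + 2 + 1 = 3703 (decimal)
Convert 0o12005 (octal) → 1×4096 + 2×512 + 5 = 5125 (decimal)
Compare 3703 vs 5125: larger = 5125
5125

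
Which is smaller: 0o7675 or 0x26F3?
Convert 0o7675 (octal) → 7×512 + 6×64 + 7×8 + 5 = 4029 (decimal)
Convert 0x26F3 (hexadecimal) → 2×4096 + 6×256 + 15×16 + 3 = 9971 (decimal)
Compare 4029 vs 9971: smaller = 4029
4029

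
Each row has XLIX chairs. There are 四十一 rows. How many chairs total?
Convert XLIX (Roman numeral) → 40 + 9 = 49 (decimal)
Convert 四十一 (Chinese numeral) → 4×10 + 1 = 41 (decimal)
Compute 49 × 41 = 2009
2009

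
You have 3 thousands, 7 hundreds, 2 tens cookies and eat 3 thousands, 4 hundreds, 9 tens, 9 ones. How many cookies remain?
Convert 3 thousands, 7 hundreds, 2 tens (place-value notation) → 3×1000 + 7×100 + 2×10 = 3720 (decimal)
Convert 3 thousands, 4 hundreds, 9 tens, 9 ones (place-value notation) → 3×1000 + 4×100 + 9×10 + 9 = 3499 (decimal)
Compute 3720 - 3499 = 221
221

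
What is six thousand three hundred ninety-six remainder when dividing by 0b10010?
Convert six thousand three hundred ninety-six (English words) → 6×1000 + 3×100 + 96 = 6396 (decimal)
Convert 0b10010 (binary) → 16 + 2 = 18 (decimal)
Compute 6396 mod 18 = 6
6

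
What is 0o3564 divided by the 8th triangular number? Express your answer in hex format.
Convert 0o3564 (octal) → 3×512 + 5×64 + 6×8 + 4 = 1908 (decimal)
Convert the 8th triangular number (triangular index) → 8×9/2 = 36 (decimal)
Compute 1908 ÷ 36 = 53
Convert 53 (decimal) → 53 = 3×16 + 5 → 0x35 (hexadecimal)
0x35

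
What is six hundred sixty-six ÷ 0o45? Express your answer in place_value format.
Convert six hundred sixty-six (English words) → 6×100 + 66 = 666 (decimal)
Convert 0o45 (octal) → 4×8 + 5 = 37 (decimal)
Compute 666 ÷ 37 = 18
Convert 18 (decimal) → 18 = 1×10 + 8 → 1 ten, 8 ones (place-value notation)
1 ten, 8 ones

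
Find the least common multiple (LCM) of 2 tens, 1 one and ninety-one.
Convert 2 tens, 1 one (place-value notation) → 2×10 + 1 = 21 (decimal)
Convert ninety-one (English words) → 91 (decimal)
Compute lcm(21, 91) = 273
273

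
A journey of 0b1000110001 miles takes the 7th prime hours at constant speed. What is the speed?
Convert 0b1000110001 (binary) → 512 + 32 + 16 + 1 = 561 (decimal)
Convert the 7th prime (prime index) → 17 (decimal)
Compute 561 ÷ 17 = 33
33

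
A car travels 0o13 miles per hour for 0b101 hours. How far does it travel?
Convert 0o13 (octal) → 1×8 + 3 = 11 (decimal)
Convert 0b101 (binary) → 4 + 1 = 5 (decimal)
Compute 11 × 5 = 55
55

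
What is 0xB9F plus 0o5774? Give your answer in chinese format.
Convert 0xB9F (hexadecimal) → 11×256 + 9×16 + 15 = 2975 (decimal)
Convert 0o5774 (octal) → 5×512 + 7×64 + 7×8 + 4 = 3068 (decimal)
Compute 2975 + 3068 = 6043
Convert 6043 (decimal) → 6043 = 6×1000 + 4×10 + 3 → 六千零四十三 (Chinese numeral)
六千零四十三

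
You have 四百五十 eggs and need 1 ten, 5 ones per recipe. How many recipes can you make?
Convert 四百五十 (Chinese numeral) → 4×100 + 5×10 = 450 (decimal)
Convert 1 ten, 5 ones (place-value notation) → 1×10 + 5 = 15 (decimal)
Compute 450 ÷ 15 = 30
30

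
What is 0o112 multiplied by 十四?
Convert 0o112 (octal) → 1×64 + 1×8 + 2 = 74 (decimal)
Convert 十四 (Chinese numeral) → 1×10 + 4 = 14 (decimal)
Compute 74 × 14 = 1036
1036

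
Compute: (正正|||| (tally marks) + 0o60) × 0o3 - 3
Convert 正正|||| (tally marks) → 5 + 5 + 4 = 14 (decimal)
Convert 0o60 (octal) → 6×8 = 48 (decimal)
Convert 0o3 (octal) → 3 (decimal)
Expression in decimal: (14 + 48) × 3 - 3
Parentheses first: 14 + 48 = 62
Multiply: 62 × 3 = 186
Subtract: 186 - 3 = 183
183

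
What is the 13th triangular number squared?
The 13th triangular number = 13×14/2 = 91
Compute 91² = 91 × 91 = 8281
8281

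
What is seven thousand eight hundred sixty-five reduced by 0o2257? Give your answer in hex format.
Convert seven thousand eight hundred sixty-five (English words) → 7×1000 + 8×100 + 65 = 7865 (decimal)
Convert 0o2257 (octal) → 2×512 + 2×64 + 5×8 + 7 = 1199 (decimal)
Compute 7865 - 1199 = 6666
Convert 6666 (decimal) → 6666 = 1×4096 + 10×256 + 10 → 0x1A0A (hexadecimal)
0x1A0A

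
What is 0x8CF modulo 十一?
Convert 0x8CF (hexadecimal) → 8×256 + 12×16 + 15 = 2255 (decimal)
Convert 十一 (Chinese numeral) → 1×10 + 1 = 11 (decimal)
Compute 2255 mod 11 = 0
0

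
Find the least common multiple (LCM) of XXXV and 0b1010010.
Convert XXXV (Roman numeral) → 10 + 10 + 10 + 5 = 35 (decimal)
Convert 0b1010010 (binary) → 64 + 16 + 2 = 82 (decimal)
Compute lcm(35, 82) = 2870
2870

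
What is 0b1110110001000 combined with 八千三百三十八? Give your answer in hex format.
Convert 0b1110110001000 (binary) → 4096 + 2048 + 1024 + 256 + 128 + 8 = 7560 (decimal)
Convert 八千三百三十八 (Chinese numeral) → 8×1000 + 3×100 + 3×10 + 8 = 8338 (decimal)
Compute 7560 + 8338 = 15898
Convert 15898 (decimal) → 15898 = 3×4096 + 14×256 + 1×16 + 10 → 0x3E1A (hexadecimal)
0x3E1A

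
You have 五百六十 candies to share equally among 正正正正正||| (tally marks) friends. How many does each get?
Convert 五百六十 (Chinese numeral) → 5×100 + 6×10 = 560 (decimal)
Convert 正正正正正||| (tally marks) → 5 + 5 + 5 + 5 + 5 + 3 = 28 (decimal)
Compute 560 ÷ 28 = 20
20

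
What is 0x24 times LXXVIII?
Convert 0x24 (hexadecimal) → 2×16 + 4 = 36 (decimal)
Convert LXXVIII (Roman numeral) → 50 + 10 + 10 + 5 + 1 + 1 + 1 = 78 (decimal)
Compute 36 × 78 = 2808
2808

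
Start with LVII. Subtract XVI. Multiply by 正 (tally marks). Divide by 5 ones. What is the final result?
Convert LVII (Roman numeral) → 50 + 5 + 1 + 1 = 57 (decimal)
Start: 57
Convert XVI (Roman numeral) → 10 + 5 + 1 = 16 (decimal)
57 - 16 = 41
Convert 正 (tally marks) → 5 (decimal)
41 × 5 = 205
Convert 5 ones (place-value notation) → 5 (decimal)
205 ÷ 5 = 41
41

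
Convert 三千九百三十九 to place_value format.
Convert 三千九百三十九 (Chinese numeral) → 3×1000 + 9×100 + 3×10 + 9 = 3939 (decimal)
Convert 3939 (decimal) → 3939 = 3×1000 + 9×100 + 3×10 + 9 → 3 thousands, 9 hundreds, 3 tens, 9 ones (place-value notation)
3 thousands, 9 hundreds, 3 tens, 9 ones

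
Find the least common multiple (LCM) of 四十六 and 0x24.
Convert 四十六 (Chinese numeral) → 4×10 + 6 = 46 (decimal)
Convert 0x24 (hexadecimal) → 2×16 + 4 = 36 (decimal)
Compute lcm(46, 36) = 828
828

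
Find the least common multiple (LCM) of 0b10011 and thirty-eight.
Convert 0b10011 (binary) → 16 + 2 + 1 = 19 (decimal)
Convert thirty-eight (English words) → 38 (decimal)
Compute lcm(19, 38) = 38
38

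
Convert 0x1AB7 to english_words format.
Convert 0x1AB7 (hexadecimal) → 1×4096 + 10×256 + 11×16 + 7 = 6839 (decimal)
Convert 6839 (decimal) → 6839 = 6×1000 + 8×100 + 39 → six thousand eight hundred thirty-nine (English words)
six thousand eight hundred thirty-nine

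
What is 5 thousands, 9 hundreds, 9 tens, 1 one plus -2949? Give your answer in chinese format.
Convert 5 thousands, 9 hundreds, 9 tens, 1 one (place-value notation) → 5×1000 + 9×100 + 9×10 + 1 = 5991 (decimal)
Compute 5991 + -2949 = 3042
Convert 3042 (decimal) → 3042 = 3×1000 + 4×10 + 2 → 三千零四十二 (Chinese numeral)
三千零四十二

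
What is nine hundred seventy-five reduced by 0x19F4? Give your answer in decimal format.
Convert nine hundred seventy-five (English words) → 9×100 + 75 = 975 (decimal)
Convert 0x19F4 (hexadecimal) → 1×4096 + 9×256 + 15×16 + 4 = 6644 (decimal)
Compute 975 - 6644 = -5669
-5669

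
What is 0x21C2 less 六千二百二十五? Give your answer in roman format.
Convert 0x21C2 (hexadecimal) → 2×4096 + 1×256 + 12×16 + 2 = 8642 (decimal)
Convert 六千二百二十五 (Chinese numeral) → 6×1000 + 2×100 + 2×10 + 5 = 6225 (decimal)
Compute 8642 - 6225 = 2417
Convert 2417 (decimal) → 2417 = 1000 + 1000 + 400 + 10 + 5 + 1 + 1 → MMCDXVII (Roman numeral)
MMCDXVII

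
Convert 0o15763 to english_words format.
Convert 0o15763 (octal) → 1×4096 + 5×512 + 7×64 + 6×8 + 3 = 7155 (decimal)
Convert 7155 (decimal) → 7155 = 7×1000 + 1×100 + 55 → seven thousand one hundred fifty-five (English words)
seven thousand one hundred fifty-five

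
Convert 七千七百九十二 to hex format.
Convert 七千七百九十二 (Chinese numeral) → 7×1000 + 7×100 + 9×10 + 2 = 7792 (decimal)
Convert 7792 (decimal) → 7792 = 1×4096 + 14×256 + 7×16 → 0x1E70 (hexadecimal)
0x1E70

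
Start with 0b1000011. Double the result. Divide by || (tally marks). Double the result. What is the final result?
Convert 0b1000011 (binary) → 64 + 2 + 1 = 67 (decimal)
Start: 67
67 × 2 = 134
Convert || (tally marks) → 2 (decimal)
134 ÷ 2 = 67
67 × 2 = 134
134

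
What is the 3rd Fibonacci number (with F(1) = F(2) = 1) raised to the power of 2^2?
Convert the 3rd Fibonacci number (with F(1) = F(2) = 1) (Fibonacci index) → 1, 1, 2 → 2 (decimal)
Convert 2^2 (power) → 4 (decimal)
Compute 2 ^ 4 = 16
16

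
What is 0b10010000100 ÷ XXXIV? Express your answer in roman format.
Convert 0b10010000100 (binary) → 1024 + 128 + 4 = 1156 (decimal)
Convert XXXIV (Roman numeral) → 10 + 10 + 10 + 4 = 34 (decimal)
Compute 1156 ÷ 34 = 34
Convert 34 (decimal) → 34 = 10 + 10 + 10 + 4 → XXXIV (Roman numeral)
XXXIV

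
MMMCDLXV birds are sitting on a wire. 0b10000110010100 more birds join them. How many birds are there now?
Convert MMMCDLXV (Roman numeral) → 1000 + 1000 + 1000 + 400 + 50 + 10 + 5 = 3465 (decimal)
Convert 0b10000110010100 (binary) → 8192 + 256 + 128 + 16 + 4 = 8596 (decimal)
Compute 3465 + 8596 = 12061
12061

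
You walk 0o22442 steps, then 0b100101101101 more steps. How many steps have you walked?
Convert 0o22442 (octal) → 2×4096 + 2×512 + 4×64 + 4×8 + 2 = 9506 (decimal)
Convert 0b100101101101 (binary) → 2048 + 256 + 64 + 32 + 8 + 4 + 1 = 2413 (decimal)
Compute 9506 + 2413 = 11919
11919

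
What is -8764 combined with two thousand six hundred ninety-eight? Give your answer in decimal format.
Convert two thousand six hundred ninety-eight (English words) → 2×1000 + 6×100 + 98 = 2698 (decimal)
Compute -8764 + 2698 = -6066
-6066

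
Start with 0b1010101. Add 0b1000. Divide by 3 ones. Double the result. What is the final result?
Convert 0b1010101 (binary) → 64 + 16 + 4 + 1 = 85 (decimal)
Start: 85
Convert 0b1000 (binary) → 8 (decimal)
85 + 8 = 93
Convert 3 ones (place-value notation) → 3 (decimal)
93 ÷ 3 = 31
31 × 2 = 62
62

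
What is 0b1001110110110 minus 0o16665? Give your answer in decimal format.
Convert 0b1001110110110 (binary) → 4096 + 512 + 256 + 128 + 32 + 16 + 4 + 2 = 5046 (decimal)
Convert 0o16665 (octal) → 1×4096 + 6×512 + 6×64 + 6×8 + 5 = 7605 (decimal)
Compute 5046 - 7605 = -2559
-2559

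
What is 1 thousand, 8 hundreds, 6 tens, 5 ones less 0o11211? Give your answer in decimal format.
Convert 1 thousand, 8 hundreds, 6 tens, 5 ones (place-value notation) → 1×1000 + 8×100 + 6×10 + 5 = 1865 (decimal)
Convert 0o11211 (octal) → 1×4096 + 1×512 + 2×64 + 1×8 + 1 = 4745 (decimal)
Compute 1865 - 4745 = -2880
-2880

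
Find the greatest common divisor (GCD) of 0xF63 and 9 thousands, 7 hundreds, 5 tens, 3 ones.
Convert 0xF63 (hexadecimal) → 15×256 + 6×16 + 3 = 3939 (decimal)
Convert 9 thousands, 7 hundreds, 5 tens, 3 ones (place-value notation) → 9×1000 + 7×100 + 5×10 + 3 = 9753 (decimal)
Compute gcd(3939, 9753) = 3
3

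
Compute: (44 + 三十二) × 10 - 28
Convert 三十二 (Chinese numeral) → 3×10 + 2 = 32 (decimal)
Expression in decimal: (44 + 32) × 10 - 28
Parentheses first: 44 + 32 = 76
Multiply: 76 × 10 = 760
Subtract: 760 - 28 = 732
732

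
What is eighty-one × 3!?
Convert eighty-one (English words) → 81 (decimal)
Convert 3! (factorial) → 6 (decimal)
Compute 81 × 6 = 486
486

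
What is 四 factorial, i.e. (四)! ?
Convert 四 (Chinese numeral) → 4 (decimal)
Compute 4! = 24
24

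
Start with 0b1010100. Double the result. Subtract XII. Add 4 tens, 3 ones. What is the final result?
Convert 0b1010100 (binary) → 64 + 16 + 4 = 84 (decimal)
Start: 84
84 × 2 = 168
Convert XII (Roman numeral) → 10 + 1 + 1 = 12 (decimal)
168 - 12 = 156
Convert 4 tens, 3 ones (place-value notation) → 4×10 + 3 = 43 (decimal)
156 + 43 = 199
199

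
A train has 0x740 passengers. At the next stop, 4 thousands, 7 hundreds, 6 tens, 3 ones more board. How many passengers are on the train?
Convert 0x740 (hexadecimal) → 7×256 + 4×16 = 1856 (decimal)
Convert 4 thousands, 7 hundreds, 6 tens, 3 ones (place-value notation) → 4×1000 + 7×100 + 6×10 + 3 = 4763 (decimal)
Compute 1856 + 4763 = 6619
6619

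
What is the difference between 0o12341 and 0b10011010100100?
Convert 0o12341 (octal) → 1×4096 + 2×512 + 3×64 + 4×8 + 1 = 5345 (decimal)
Convert 0b10011010100100 (binary) → 8192 + 1024 + 512 + 128 + 32 + 4 = 9892 (decimal)
Difference: |5345 - 9892| = 4547
4547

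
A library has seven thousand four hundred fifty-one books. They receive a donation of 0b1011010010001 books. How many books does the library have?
Convert seven thousand four hundred fifty-one (English words) → 7×1000 + 4×100 + 51 = 7451 (decimal)
Convert 0b1011010010001 (binary) → 4096 + 1024 + 512 + 128 + 16 + 1 = 5777 (decimal)
Compute 7451 + 5777 = 13228
13228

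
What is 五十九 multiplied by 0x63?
Convert 五十九 (Chinese numeral) → 5×10 + 9 = 59 (decimal)
Convert 0x63 (hexadecimal) → 6×16 + 3 = 99 (decimal)
Compute 59 × 99 = 5841
5841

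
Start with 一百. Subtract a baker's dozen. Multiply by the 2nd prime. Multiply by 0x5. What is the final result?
Convert 一百 (Chinese numeral) → 1×100 = 100 (decimal)
Start: 100
Convert a baker's dozen (colloquial) → 13 (decimal)
100 - 13 = 87
Convert the 2nd prime (prime index) → 3 (decimal)
87 × 3 = 261
Convert 0x5 (hexadecimal) → 5 (decimal)
261 × 5 = 1305
1305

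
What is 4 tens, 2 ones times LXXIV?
Convert 4 tens, 2 ones (place-value notation) → 4×10 + 2 = 42 (decimal)
Convert LXXIV (Roman numeral) → 50 + 10 + 10 + 4 = 74 (decimal)
Compute 42 × 74 = 3108
3108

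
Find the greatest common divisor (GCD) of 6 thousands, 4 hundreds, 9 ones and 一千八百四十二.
Convert 6 thousands, 4 hundreds, 9 ones (place-value notation) → 6×1000 + 4×100 + 9 = 6409 (decimal)
Convert 一千八百四十二 (Chinese numeral) → 1×1000 + 8×100 + 4×10 + 2 = 1842 (decimal)
Compute gcd(6409, 1842) = 1
1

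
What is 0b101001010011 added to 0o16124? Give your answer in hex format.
Convert 0b101001010011 (binary) → 2048 + 512 + 64 + 16 + 2 + 1 = 2643 (decimal)
Convert 0o16124 (octal) → 1×4096 + 6×512 + 1×64 + 2×8 + 4 = 7252 (decimal)
Compute 2643 + 7252 = 9895
Convert 9895 (decimal) → 9895 = 2×4096 + 6×256 + 10×16 + 7 → 0x26A7 (hexadecimal)
0x26A7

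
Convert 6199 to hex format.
Convert 6199 (decimal) → 6199 = 1×4096 + 8×256 + 3×16 + 7 → 0x1837 (hexadecimal)
0x1837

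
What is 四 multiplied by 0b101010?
Convert 四 (Chinese numeral) → 4 (decimal)
Convert 0b101010 (binary) → 32 + 8 + 2 = 42 (decimal)
Compute 4 × 42 = 168
168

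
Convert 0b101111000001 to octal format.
Convert 0b101111000001 (binary) → 2048 + 512 + 256 + 128 + 64 + 1 = 3009 (decimal)
Convert 3009 (decimal) → 3009 = 5×512 + 7×64 + 1 → 0o5701 (octal)
0o5701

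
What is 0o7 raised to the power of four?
Convert 0o7 (octal) → 7 (decimal)
Convert four (English words) → 4 (decimal)
Compute 7 ^ 4 = 2401
2401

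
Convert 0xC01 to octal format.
Convert 0xC01 (hexadecimal) → 12×256 + 1 = 3073 (decimal)
Convert 3073 (decimal) → 3073 = 6×512 + 1 → 0o6001 (octal)
0o6001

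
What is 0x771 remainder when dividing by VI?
Convert 0x771 (hexadecimal) → 7×256 + 7×16 + 1 = 1905 (decimal)
Convert VI (Roman numeral) → 5 + 1 = 6 (decimal)
Compute 1905 mod 6 = 3
3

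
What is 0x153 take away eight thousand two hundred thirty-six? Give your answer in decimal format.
Convert 0x153 (hexadecimal) → 1×256 + 5×16 + 3 = 339 (decimal)
Convert eight thousand two hundred thirty-six (English words) → 8×1000 + 2×100 + 36 = 8236 (decimal)
Compute 339 - 8236 = -7897
-7897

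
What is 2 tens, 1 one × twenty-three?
Convert 2 tens, 1 one (place-value notation) → 2×10 + 1 = 21 (decimal)
Convert twenty-three (English words) → 23 (decimal)
Compute 21 × 23 = 483
483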